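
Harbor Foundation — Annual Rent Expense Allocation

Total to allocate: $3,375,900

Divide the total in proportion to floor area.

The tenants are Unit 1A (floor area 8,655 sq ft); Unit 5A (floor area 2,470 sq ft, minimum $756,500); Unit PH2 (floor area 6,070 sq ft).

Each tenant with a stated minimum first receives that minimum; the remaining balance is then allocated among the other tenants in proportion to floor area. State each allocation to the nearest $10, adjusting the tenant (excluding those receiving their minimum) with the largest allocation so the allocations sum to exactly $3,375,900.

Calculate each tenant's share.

Fund the minimums — Unit 5A $756,500. Remaining pool $2,619,400.
Remaining pool split over remaining floor area 14,725: Unit 1A 1,539,620.17 → $1,539,620; Unit PH2 1,079,779.83 → $1,079,780.

Unit 1A: $1,539,620; Unit 5A: $756,500; Unit PH2: $1,079,780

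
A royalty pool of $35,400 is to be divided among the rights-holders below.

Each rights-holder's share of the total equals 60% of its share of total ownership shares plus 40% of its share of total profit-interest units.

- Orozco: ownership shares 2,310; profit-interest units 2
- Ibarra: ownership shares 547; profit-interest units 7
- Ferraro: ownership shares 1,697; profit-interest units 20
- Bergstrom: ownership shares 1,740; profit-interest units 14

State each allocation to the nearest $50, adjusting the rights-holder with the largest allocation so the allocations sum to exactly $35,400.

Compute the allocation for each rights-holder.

Orozco: $8,450; Ibarra: $4,150; Ferraro: $12,300; Bergstrom: $10,500

Totals — ownership shares 6,294, profit-interest units 43.
Combined weights (60% ownership shares + 40% profit-interest units): Orozco 0.2388; Ibarra 0.1173; Ferraro 0.3478; Bergstrom 0.2961.
Unrounded shares: Orozco 8,454.03; Ibarra 4,151.05; Ferraro 12,312.81; Bergstrom 10,482.11.
Rounded to nearest $50: Orozco $8,450; Ibarra $4,150; Ferraro $12,300; Bergstrom $10,500. Sum = $35,400.
No rounding difference to absorb.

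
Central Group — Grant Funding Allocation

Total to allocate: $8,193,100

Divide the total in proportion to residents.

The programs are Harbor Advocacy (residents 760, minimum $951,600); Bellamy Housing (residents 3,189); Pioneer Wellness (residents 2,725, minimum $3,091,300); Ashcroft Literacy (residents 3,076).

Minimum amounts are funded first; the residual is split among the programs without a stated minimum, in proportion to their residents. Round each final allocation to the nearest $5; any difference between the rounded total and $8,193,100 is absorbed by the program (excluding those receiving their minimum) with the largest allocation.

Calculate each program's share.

Guaranteed amounts: Harbor Advocacy $951,600; Pioneer Wellness $3,091,300. Residual $4,150,200.
Residual split over remaining residents 6,265: Bellamy Housing 2,112,527.98 → $2,112,530; Ashcroft Literacy 2,037,672.02 → $2,037,670.

Harbor Advocacy: $951,600; Bellamy Housing: $2,112,530; Pioneer Wellness: $3,091,300; Ashcroft Literacy: $2,037,670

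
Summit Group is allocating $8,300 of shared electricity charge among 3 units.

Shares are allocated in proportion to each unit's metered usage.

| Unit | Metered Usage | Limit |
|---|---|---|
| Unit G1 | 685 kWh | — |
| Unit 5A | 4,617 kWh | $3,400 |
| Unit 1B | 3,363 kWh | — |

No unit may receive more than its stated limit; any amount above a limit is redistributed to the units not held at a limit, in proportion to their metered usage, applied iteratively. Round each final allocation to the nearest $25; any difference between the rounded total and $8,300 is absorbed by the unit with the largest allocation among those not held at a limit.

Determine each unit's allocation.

Total metered usage = 8,665.
Pro-rata shares before constraints: Unit G1 656.15; Unit 5A 4,422.52; Unit 1B 3,221.34.
Cap binds for Unit 5A ($3,400); remaining pool $4,900 reallocated over remaining metered usage 4,048.
Remaining shares: Unit G1 829.17 → $825; Unit 1B 4,070.83 → $4,075.

Unit G1: $825 | Unit 5A: $3,400 | Unit 1B: $4,075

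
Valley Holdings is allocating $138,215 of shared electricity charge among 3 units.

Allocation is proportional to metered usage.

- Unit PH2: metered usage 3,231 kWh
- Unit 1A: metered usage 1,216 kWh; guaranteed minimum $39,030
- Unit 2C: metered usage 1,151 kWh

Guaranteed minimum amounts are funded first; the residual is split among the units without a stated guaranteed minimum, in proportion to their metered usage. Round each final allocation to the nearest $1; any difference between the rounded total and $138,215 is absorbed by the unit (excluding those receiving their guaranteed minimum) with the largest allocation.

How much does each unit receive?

Minimums first: Unit 1A $39,030. Remaining pool $99,185.
Remaining pool split over remaining metered usage 4,382: Unit PH2 73,132.53 → $73,133; Unit 2C 26,052.47 → $26,052.

Unit PH2: $73,133; Unit 1A: $39,030; Unit 2C: $26,052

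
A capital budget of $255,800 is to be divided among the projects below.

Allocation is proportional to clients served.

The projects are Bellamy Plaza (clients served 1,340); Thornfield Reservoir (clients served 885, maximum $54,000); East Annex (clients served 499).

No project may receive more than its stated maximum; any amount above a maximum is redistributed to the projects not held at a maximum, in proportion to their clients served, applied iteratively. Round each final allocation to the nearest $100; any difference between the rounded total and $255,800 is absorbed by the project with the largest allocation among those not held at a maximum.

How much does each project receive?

Clients served total: 2,724.
Unconstrained shares: Bellamy Plaza 125,834.07; Thornfield Reservoir 83,106.83; East Annex 46,859.10.
Held at cap: Thornfield Reservoir ($54,000); remaining pool $201,800 reallocated over remaining clients served 1,839.
Remaining shares: Bellamy Plaza 147,042.96 → $147,000; East Annex 54,757.04 → $54,800.

Bellamy Plaza: $147,000; Thornfield Reservoir: $54,000; East Annex: $54,800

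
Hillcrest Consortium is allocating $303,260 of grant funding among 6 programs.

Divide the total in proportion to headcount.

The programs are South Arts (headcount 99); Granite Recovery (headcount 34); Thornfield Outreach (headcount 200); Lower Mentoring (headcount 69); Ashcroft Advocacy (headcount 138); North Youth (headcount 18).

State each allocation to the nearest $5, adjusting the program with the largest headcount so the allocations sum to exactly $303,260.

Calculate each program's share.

Combined headcount = 558.
Proportional shares: South Arts 99/558 × $303,260 = 53,804.19; Granite Recovery 34/558 × $303,260 = 18,478.21; Thornfield Outreach 200/558 × $303,260 = 108,695.34; Lower Mentoring 69/558 × $303,260 = 37,499.89; Ashcroft Advocacy 138/558 × $303,260 = 74,999.78; North Youth 18/558 × $303,260 = 9,782.58.
At nearest $5: South Arts $53,805; Granite Recovery $18,480; Thornfield Outreach $108,695; Lower Mentoring $37,500; Ashcroft Advocacy $75,000; North Youth $9,785. Sum = $303,265.
Difference $303,260 − $303,265 = −$5 applied to largest headcount (Thornfield Outreach): Thornfield Outreach becomes $108,690.

South Arts: $53,805 | Granite Recovery: $18,480 | Thornfield Outreach: $108,690 | Lower Mentoring: $37,500 | Ashcroft Advocacy: $75,000 | North Youth: $9,785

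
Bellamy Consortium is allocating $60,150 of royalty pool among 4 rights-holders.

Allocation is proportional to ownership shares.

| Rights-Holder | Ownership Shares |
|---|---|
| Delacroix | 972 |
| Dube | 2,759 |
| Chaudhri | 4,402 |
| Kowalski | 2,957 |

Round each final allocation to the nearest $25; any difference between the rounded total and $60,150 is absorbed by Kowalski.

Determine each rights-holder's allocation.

Delacroix: $5,275 · Dube: $14,975 · Chaudhri: $23,875 · Kowalski: $16,025

Sum of ownership shares: 11,090.
Raw shares: Delacroix 972/11,090 × $60,150 = 5,271.94; Dube 2,759/11,090 × $60,150 = 14,964.28; Chaudhri 4,402/11,090 × $60,150 = 23,875.59; Kowalski 2,957/11,090 × $60,150 = 16,038.19.
After rounding ($25): Delacroix $5,275; Dube $14,975; Chaudhri $23,875; Kowalski $16,050. Sum = $60,175.
Difference $60,150 − $60,175 = −$25 applied to Kowalski: Kowalski becomes $16,025.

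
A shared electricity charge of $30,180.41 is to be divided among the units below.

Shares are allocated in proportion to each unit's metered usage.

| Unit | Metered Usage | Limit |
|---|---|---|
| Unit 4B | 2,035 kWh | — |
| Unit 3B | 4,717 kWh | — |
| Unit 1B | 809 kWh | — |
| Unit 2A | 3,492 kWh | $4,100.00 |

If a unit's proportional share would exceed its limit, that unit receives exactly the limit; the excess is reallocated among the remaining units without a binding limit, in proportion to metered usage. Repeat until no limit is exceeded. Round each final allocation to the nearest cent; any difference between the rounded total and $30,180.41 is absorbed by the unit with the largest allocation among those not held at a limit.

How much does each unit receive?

Combined metered usage = 11,053.
Unconstrained shares: Unit 4B 5,556.6031; Unit 3B 12,879.8511; Unit 1B 2,208.9887; Unit 2A 9,534.9671.
Capped: Unit 2A ($4,100.00); remaining pool $26,080.41 reallocated over remaining metered usage 7,561.
Remaining shares: Unit 4B 7,019.3935 → $7,019.39; Unit 3B 16,270.5057 → $16,270.51; Unit 1B 2,790.5107 → $2,790.51.

Unit 4B: $7,019.39 · Unit 3B: $16,270.51 · Unit 1B: $2,790.51 · Unit 2A: $4,100.00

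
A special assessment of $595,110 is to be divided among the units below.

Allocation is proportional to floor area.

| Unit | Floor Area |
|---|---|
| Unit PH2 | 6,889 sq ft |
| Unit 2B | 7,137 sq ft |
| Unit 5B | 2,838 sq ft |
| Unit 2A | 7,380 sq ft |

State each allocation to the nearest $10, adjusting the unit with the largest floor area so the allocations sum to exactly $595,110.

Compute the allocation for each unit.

Sum of floor area: 24,244.
Pro-rata amounts: Unit PH2 6,889/24,244 × $595,110 = 169,102.16; Unit 2B 7,137/24,244 × $595,110 = 175,189.74; Unit 5B 2,838/24,244 × $595,110 = 69,663.51; Unit 2A 7,380/24,244 × $595,110 = 181,154.59.
Rounded to nearest $10: Unit PH2 $169,100; Unit 2B $175,190; Unit 5B $69,660; Unit 2A $181,150. Sum = $595,100.
Difference $595,110 − $595,100 = +$10 applied to largest floor area (Unit 2A): Unit 2A becomes $181,160.

Unit PH2: $169,100 · Unit 2B: $175,190 · Unit 5B: $69,660 · Unit 2A: $181,160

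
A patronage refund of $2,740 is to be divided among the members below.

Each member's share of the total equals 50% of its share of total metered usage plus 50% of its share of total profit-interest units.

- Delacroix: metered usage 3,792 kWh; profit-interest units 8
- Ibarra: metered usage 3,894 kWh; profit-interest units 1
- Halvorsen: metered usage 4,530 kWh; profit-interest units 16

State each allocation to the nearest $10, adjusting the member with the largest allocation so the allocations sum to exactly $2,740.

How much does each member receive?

Delacroix: $860; Ibarra: $490; Halvorsen: $1,390

Metered usage total 12,216; profit-interest units total 25.
Composite weights (50% metered usage + 50% profit-interest units): Delacroix 0.3152; Ibarra 0.1794; Halvorsen 0.5054.
Proportional shares: Delacroix 863.67; Ibarra 491.50; Halvorsen 1,384.83.
Rounded to nearest $10: Delacroix $860; Ibarra $490; Halvorsen $1,380. Sum = $2,730.
Difference $2,740 − $2,730 = +$10 applied to largest allocation (Halvorsen): Halvorsen becomes $1,390.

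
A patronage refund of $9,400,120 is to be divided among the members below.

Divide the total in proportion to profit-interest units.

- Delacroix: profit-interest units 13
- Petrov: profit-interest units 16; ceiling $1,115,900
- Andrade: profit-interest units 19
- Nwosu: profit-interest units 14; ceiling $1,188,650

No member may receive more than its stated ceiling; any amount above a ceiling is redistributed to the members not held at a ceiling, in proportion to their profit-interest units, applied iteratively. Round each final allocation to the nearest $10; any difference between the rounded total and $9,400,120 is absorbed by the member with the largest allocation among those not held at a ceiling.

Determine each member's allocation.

Profit-interest units total: 62.
Pro-rata shares before constraints: Delacroix 1,970,992.90; Petrov 2,425,837.42; Andrade 2,880,681.94; Nwosu 2,122,607.74.
Held at cap: Petrov ($1,115,900), Nwosu ($1,188,650); residual $7,095,570 reallocated over remaining profit-interest units 32.
Redistributed shares: Delacroix 2,882,575.31 → $2,882,580; Andrade 4,212,994.69 → $4,212,990.

Delacroix: $2,882,580 · Petrov: $1,115,900 · Andrade: $4,212,990 · Nwosu: $1,188,650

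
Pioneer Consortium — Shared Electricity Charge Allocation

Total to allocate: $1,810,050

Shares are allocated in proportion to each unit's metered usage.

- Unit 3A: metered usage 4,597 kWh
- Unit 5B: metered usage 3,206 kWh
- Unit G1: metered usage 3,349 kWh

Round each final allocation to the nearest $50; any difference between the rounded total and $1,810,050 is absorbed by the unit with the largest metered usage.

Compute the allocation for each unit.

Total metered usage = 4,597 + 3,206 + 3,349 = 11,152.
Pro-rata amounts: Unit 3A 746,126.24; Unit 5B 520,356.91; Unit G1 543,566.84.
Rounded to nearest $50: Unit 3A $746,150; Unit 5B $520,350; Unit G1 $543,550. Sum = $1,810,050.
No rounding difference to absorb.

Unit 3A: $746,150; Unit 5B: $520,350; Unit G1: $543,550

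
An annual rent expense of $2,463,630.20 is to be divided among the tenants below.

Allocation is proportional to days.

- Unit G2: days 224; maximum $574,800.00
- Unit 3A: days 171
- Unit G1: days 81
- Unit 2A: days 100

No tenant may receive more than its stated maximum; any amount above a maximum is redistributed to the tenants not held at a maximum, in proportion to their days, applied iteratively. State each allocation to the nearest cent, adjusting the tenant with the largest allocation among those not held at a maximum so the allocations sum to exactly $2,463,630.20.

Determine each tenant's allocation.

Unit G2: $574,800.00 | Unit 3A: $917,585.12 | Unit G1: $434,645.59 | Unit 2A: $536,599.49

Combined days = 576.
Pro-rata shares before constraints: Unit G2 958,078.4111; Unit 3A 731,390.2156; Unit G1 346,447.9969; Unit 2A 427,713.5764.
Cap binds for Unit G2 ($574,800.00); balance $1,888,830.20 reallocated over remaining days 352.
Remaining shares: Unit 3A 917,585.1256 → $917,585.13; Unit G1 434,645.5858 → $434,645.59; Unit 2A 536,599.4886 → $536,599.49.
Rounding difference −$0.01 applied to Unit 3A → $917,585.12.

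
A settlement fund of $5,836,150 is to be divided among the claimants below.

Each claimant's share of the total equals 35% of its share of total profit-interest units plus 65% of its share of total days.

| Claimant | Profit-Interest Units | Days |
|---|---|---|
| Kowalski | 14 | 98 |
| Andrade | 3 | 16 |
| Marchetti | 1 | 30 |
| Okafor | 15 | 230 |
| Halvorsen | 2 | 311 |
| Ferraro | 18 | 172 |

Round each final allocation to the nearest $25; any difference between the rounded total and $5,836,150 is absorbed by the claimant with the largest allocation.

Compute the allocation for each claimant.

Totals — profit-interest units 53, days 857.
Composite weights (35% profit-interest units + 65% days): Kowalski 0.1668; Andrade 0.0319; Marchetti 0.0294; Okafor 0.2735; Halvorsen 0.2491; Ferraro 0.2493.
Unrounded shares: Kowalski 973,364.10; Andrade 186,445.60; Marchetti 171,335.16; Okafor 1,596,200.71; Halvorsen 1,453,718.01; Ferraro 1,455,086.43.
Rounded to nearest $25: Kowalski $973,375; Andrade $186,450; Marchetti $171,325; Okafor $1,596,200; Halvorsen $1,453,725; Ferraro $1,455,075. Sum = $5,836,150.
Sum already equals the total — no adjustment.

Kowalski: $973,375; Andrade: $186,450; Marchetti: $171,325; Okafor: $1,596,200; Halvorsen: $1,453,725; Ferraro: $1,455,075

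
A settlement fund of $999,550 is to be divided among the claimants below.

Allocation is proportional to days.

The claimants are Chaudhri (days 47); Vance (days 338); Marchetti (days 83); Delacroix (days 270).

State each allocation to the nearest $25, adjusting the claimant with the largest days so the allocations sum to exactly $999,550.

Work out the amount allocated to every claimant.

Chaudhri: $63,650; Vance: $457,775; Marchetti: $112,425; Delacroix: $365,700

Total days = 47 + 338 + 83 + 270 = 738.
Raw shares: Chaudhri 63,656.98; Vance 457,788.48; Marchetti 112,415.51; Delacroix 365,689.02.
Rounded to nearest $25: Chaudhri $63,650; Vance $457,800; Marchetti $112,425; Delacroix $365,700. Sum = $999,575.
Difference $999,550 − $999,575 = −$25 applied to largest days (Vance): Vance becomes $457,775.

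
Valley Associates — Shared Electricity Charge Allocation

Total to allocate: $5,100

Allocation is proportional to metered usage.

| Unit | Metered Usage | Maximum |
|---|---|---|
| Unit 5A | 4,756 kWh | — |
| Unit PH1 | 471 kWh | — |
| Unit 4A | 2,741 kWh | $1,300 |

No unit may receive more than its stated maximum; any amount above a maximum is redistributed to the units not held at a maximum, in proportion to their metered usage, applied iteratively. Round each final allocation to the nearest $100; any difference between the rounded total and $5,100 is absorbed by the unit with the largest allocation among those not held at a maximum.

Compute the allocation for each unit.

Unit 5A: $3,500 | Unit PH1: $300 | Unit 4A: $1,300

Total metered usage = 7,968.
Unconstrained shares: Unit 5A 3,044.13; Unit PH1 301.47; Unit 4A 1,754.41.
Cap binds for Unit 4A ($1,300); remaining pool $3,800 reallocated over remaining metered usage 5,227.
Remaining shares: Unit 5A 3,457.59 → $3,500; Unit PH1 342.41 → $300.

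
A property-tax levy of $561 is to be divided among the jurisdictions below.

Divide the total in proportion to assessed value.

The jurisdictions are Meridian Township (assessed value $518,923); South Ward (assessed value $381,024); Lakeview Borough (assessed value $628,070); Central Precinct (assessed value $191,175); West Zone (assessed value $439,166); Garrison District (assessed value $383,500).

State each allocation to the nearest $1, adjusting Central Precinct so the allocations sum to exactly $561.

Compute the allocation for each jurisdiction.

Meridian Township: $115 · South Ward: $84 · Lakeview Borough: $139 · Central Precinct: $41 · West Zone: $97 · Garrison District: $85

Total assessed value = 2,541,858.
Pro-rata amounts: Meridian Township 518,923/2,541,858 × $561 = 114.53; South Ward 381,024/2,541,858 × $561 = 84.09; Lakeview Borough 628,070/2,541,858 × $561 = 138.62; Central Precinct 191,175/2,541,858 × $561 = 42.19; West Zone 439,166/2,541,858 × $561 = 96.93; Garrison District 383,500/2,541,858 × $561 = 84.64.
Rounded to nearest $1: Meridian Township $115; South Ward $84; Lakeview Borough $139; Central Precinct $42; West Zone $97; Garrison District $85. Sum = $562.
Difference $561 − $562 = −$1 applied to Central Precinct: Central Precinct becomes $41.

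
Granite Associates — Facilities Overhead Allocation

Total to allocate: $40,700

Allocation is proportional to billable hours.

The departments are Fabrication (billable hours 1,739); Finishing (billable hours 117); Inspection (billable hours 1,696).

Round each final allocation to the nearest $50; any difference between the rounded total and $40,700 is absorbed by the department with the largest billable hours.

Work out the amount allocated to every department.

Fabrication: $19,900 | Finishing: $1,350 | Inspection: $19,450

Billable hours total: 3,552.
Proportional shares: Fabrication 1,739/3,552 × $40,700 = 19,926.04; Finishing 117/3,552 × $40,700 = 1,340.62; Inspection 1,696/3,552 × $40,700 = 19,433.33.
Rounded to nearest $50: Fabrication $19,950; Finishing $1,350; Inspection $19,450. Sum = $40,750.
Difference $40,700 − $40,750 = −$50 applied to largest billable hours (Fabrication): Fabrication becomes $19,900.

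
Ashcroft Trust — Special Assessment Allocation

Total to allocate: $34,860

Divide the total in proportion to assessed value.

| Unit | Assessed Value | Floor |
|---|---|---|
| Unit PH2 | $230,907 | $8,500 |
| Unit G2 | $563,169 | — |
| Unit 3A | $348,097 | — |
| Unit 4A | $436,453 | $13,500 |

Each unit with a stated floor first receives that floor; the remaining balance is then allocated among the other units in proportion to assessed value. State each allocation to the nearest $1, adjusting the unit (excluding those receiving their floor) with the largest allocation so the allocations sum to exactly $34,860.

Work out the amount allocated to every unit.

Fund the minimums — Unit PH2 $8,500; Unit 4A $13,500. Remaining pool $12,860.
Remaining pool split over remaining assessed value 911,266: Unit G2 7,947.57 → $7,948; Unit 3A 4,912.43 → $4,912.

Unit PH2: $8,500; Unit G2: $7,948; Unit 3A: $4,912; Unit 4A: $13,500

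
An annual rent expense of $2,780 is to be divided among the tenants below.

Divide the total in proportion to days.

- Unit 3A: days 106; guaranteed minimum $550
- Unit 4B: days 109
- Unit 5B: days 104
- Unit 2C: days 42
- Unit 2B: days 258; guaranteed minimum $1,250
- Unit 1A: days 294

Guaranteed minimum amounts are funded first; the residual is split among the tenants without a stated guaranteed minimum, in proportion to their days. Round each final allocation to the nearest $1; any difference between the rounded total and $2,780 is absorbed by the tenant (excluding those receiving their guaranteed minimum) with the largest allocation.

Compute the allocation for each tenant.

Fund the minimums — Unit 3A $550; Unit 2B $1,250. Balance $980.
Balance split over remaining days 549: Unit 4B 194.57 → $195; Unit 5B 185.65 → $186; Unit 2C 74.97 → $75; Unit 1A 524.81 → $525.
Rounding difference −$1 applied to Unit 1A → $524.

Unit 3A: $550; Unit 4B: $195; Unit 5B: $186; Unit 2C: $75; Unit 2B: $1,250; Unit 1A: $524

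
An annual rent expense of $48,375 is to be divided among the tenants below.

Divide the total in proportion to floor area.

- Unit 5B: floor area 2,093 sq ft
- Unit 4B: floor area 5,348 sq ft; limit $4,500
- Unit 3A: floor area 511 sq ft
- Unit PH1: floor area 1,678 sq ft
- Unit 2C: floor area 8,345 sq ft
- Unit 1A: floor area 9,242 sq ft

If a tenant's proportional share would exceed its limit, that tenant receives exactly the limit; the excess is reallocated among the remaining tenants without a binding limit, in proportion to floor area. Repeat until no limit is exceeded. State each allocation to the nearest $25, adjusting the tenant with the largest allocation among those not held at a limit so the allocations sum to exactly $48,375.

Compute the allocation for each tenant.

Combined floor area = 27,217.
Proportional shares (ignoring caps): Unit 5B 3,720.06; Unit 4B 9,505.44; Unit 3A 908.24; Unit PH1 2,982.45; Unit 2C 14,832.25; Unit 1A 16,426.56.
Cap binds for Unit 4B ($4,500); balance $43,875 reallocated over remaining floor area 21,869.
Remaining shares: Unit 5B 4,199.11 → $4,200; Unit 3A 1,025.20 → $1,025; Unit PH1 3,366.51 → $3,375; Unit 2C 16,742.28 → $16,750; Unit 1A 18,541.90 → $18,550.
Rounding difference −$25 applied to Unit 1A → $18,525.

Unit 5B: $4,200 | Unit 4B: $4,500 | Unit 3A: $1,025 | Unit PH1: $3,375 | Unit 2C: $16,750 | Unit 1A: $18,525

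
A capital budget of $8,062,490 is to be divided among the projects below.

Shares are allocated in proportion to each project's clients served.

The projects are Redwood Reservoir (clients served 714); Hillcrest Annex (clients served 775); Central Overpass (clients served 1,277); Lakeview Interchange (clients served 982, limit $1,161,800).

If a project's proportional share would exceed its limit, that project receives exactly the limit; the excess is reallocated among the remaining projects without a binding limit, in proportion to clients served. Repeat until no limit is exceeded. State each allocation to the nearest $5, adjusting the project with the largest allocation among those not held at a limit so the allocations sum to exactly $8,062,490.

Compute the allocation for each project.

Redwood Reservoir: $1,781,305 · Hillcrest Annex: $1,933,490 · Central Overpass: $3,185,895 · Lakeview Interchange: $1,161,800

Combined clients served = 3,748.
Unconstrained shares: Redwood Reservoir 1,535,917.25; Hillcrest Annex 1,667,137.07; Central Overpass 2,747,011.67; Lakeview Interchange 2,112,424.01.
Cap binds for Lakeview Interchange ($1,161,800); remaining pool $6,900,690 reallocated over remaining clients served 2,766.
Redistributed shares: Redwood Reservoir 1,781,306.10 → $1,781,305; Hillcrest Annex 1,933,490.51 → $1,933,490; Central Overpass 3,185,893.39 → $3,185,895.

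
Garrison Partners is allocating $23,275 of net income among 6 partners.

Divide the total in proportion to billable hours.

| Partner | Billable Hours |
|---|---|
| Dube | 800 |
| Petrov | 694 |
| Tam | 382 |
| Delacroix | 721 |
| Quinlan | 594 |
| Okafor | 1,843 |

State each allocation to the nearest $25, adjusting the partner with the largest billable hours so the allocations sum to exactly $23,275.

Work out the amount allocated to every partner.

Billable hours total: 800 + 694 + 382 + 721 + 594 + 1,843 = 5,034.
Unrounded shares: Dube 3,698.85; Petrov 3,208.75; Tam 1,766.20; Delacroix 3,333.59; Quinlan 2,746.39; Okafor 8,521.22.
Rounded to nearest $25: Dube $3,700; Petrov $3,200; Tam $1,775; Delacroix $3,325; Quinlan $2,750; Okafor $8,525. Sum = $23,275.
Rounded total matches; no reconciliation needed.

Dube: $3,700 | Petrov: $3,200 | Tam: $1,775 | Delacroix: $3,325 | Quinlan: $2,750 | Okafor: $8,525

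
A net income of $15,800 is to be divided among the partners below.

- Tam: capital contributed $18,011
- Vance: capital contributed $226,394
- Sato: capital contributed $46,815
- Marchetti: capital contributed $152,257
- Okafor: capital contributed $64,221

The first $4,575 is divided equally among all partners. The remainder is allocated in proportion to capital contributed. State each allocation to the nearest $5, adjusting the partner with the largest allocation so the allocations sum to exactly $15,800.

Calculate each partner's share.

$4,575 shared equally gives $915 per partner.
Remainder $11,225 by capital contributed (total 507,698): Tam 398.22 → $400; Vance 5,005.48 → $5,005; Sato 1,035.06 → $1,035; Marchetti 3,366.34 → $3,365; Okafor 1,419.90 → $1,420.
Totals: Tam $915 + $400 = $1,315; Vance $915 + $5,005 = $5,920; Sato $915 + $1,035 = $1,950; Marchetti $915 + $3,365 = $4,280; Okafor $915 + $1,420 = $2,335.

Tam: $1,315; Vance: $5,920; Sato: $1,950; Marchetti: $4,280; Okafor: $2,335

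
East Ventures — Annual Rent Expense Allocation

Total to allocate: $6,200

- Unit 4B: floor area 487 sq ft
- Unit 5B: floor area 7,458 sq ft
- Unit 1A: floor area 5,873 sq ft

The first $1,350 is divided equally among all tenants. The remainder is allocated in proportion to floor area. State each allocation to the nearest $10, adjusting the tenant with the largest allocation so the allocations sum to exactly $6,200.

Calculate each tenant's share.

Equal tier: $1,350 ÷ 3 = $450 apiece.
Remainder $4,850 by floor area (total 13,818): Unit 4B 170.93 → $170; Unit 5B 2,617.69 → $2,620; Unit 1A 2,061.37 → $2,060.
Totals: Unit 4B $450 + $170 = $620; Unit 5B $450 + $2,620 = $3,070; Unit 1A $450 + $2,060 = $2,510.

Unit 4B: $620; Unit 5B: $3,070; Unit 1A: $2,510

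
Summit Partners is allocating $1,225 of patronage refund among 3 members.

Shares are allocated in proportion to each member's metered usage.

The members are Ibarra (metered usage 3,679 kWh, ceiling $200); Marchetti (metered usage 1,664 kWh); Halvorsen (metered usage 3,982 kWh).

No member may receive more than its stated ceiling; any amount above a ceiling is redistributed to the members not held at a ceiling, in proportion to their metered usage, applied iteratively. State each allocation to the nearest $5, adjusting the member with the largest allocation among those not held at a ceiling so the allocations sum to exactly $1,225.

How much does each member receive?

Metered usage total: 9,325.
Proportional shares (ignoring caps): Ibarra 483.30; Marchetti 218.60; Halvorsen 523.10.
Cap binds for Ibarra ($200); remaining pool $1,025 reallocated over remaining metered usage 5,646.
Shares after redistribution: Marchetti 302.09 → $300; Halvorsen 722.91 → $725.

Ibarra: $200 | Marchetti: $300 | Halvorsen: $725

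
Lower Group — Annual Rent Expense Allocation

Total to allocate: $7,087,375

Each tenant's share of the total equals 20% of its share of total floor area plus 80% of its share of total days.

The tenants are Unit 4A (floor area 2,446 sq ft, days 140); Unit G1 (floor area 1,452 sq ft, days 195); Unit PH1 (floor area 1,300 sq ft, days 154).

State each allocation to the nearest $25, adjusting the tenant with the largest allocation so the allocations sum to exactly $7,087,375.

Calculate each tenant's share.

Floor area total 5,198; days total 489.
Blended shares (20% floor area + 80% days): Unit 4A 0.3232; Unit G1 0.3749; Unit PH1 0.3020.
Pro-rata amounts: Unit 4A 2,290,299.23; Unit G1 2,656,957.99; Unit PH1 2,140,117.78.
After rounding ($25): Unit 4A $2,290,300; Unit G1 $2,656,950; Unit PH1 $2,140,125. Sum = $7,087,375.
No rounding difference to absorb.

Unit 4A: $2,290,300; Unit G1: $2,656,950; Unit PH1: $2,140,125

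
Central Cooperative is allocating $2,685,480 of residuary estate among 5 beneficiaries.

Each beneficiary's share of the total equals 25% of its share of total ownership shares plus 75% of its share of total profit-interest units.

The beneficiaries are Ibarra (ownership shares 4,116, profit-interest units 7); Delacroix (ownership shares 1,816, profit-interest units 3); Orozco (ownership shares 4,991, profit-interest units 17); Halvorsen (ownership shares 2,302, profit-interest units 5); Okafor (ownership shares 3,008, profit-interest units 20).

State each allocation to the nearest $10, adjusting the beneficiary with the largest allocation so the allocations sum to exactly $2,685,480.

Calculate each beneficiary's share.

Ownership shares total 16,233; profit-interest units total 52.
Blended shares (25% ownership shares + 75% profit-interest units): Ibarra 0.1644; Delacroix 0.0712; Orozco 0.3221; Halvorsen 0.1076; Okafor 0.3348.
Raw shares: Ibarra 441,361.14; Delacroix 191,305.41; Orozco 864,878.53; Halvorsen 288,871.33; Okafor 899,063.59.
At nearest $10: Ibarra $441,360; Delacroix $191,310; Orozco $864,880; Halvorsen $288,870; Okafor $899,060. Sum = $2,685,480.
Rounded total matches; no reconciliation needed.

Ibarra: $441,360 | Delacroix: $191,310 | Orozco: $864,880 | Halvorsen: $288,870 | Okafor: $899,060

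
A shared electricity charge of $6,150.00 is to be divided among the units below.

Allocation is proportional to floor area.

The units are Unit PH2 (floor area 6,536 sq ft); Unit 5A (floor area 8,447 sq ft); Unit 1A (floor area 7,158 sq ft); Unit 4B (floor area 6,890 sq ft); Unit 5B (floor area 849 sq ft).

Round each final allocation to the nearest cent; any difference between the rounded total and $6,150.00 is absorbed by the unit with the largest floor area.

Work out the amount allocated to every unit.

Total floor area = 6,536 + 8,447 + 7,158 + 6,890 + 849 = 29,880.
Pro-rata amounts: Unit PH2 1,345.2610; Unit 5A 1,738.5894; Unit 1A 1,473.2831; Unit 4B 1,418.1225; Unit 5B 174.7440.
Rounded to nearest cent: Unit PH2 $1,345.26; Unit 5A $1,738.59; Unit 1A $1,473.28; Unit 4B $1,418.12; Unit 5B $174.74. Sum = $6,149.99.
Difference $6,150.00 − $6,149.99 = +$0.01 applied to largest floor area (Unit 5A): Unit 5A becomes $1,738.60.

Unit PH2: $1,345.26 | Unit 5A: $1,738.60 | Unit 1A: $1,473.28 | Unit 4B: $1,418.12 | Unit 5B: $174.74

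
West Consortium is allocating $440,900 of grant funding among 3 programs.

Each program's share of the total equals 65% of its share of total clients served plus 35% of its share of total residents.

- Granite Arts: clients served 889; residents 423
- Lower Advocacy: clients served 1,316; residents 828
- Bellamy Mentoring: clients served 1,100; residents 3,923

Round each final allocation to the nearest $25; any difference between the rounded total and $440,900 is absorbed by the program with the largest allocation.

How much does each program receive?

Clients served total 3,305; residents total 5,174.
Composite weights (65% clients served + 35% residents): Granite Arts 0.2035; Lower Advocacy 0.3148; Bellamy Mentoring 0.4817.
Unrounded shares: Granite Arts 89,703.47; Lower Advocacy 138,808.90; Bellamy Mentoring 212,387.63.
At nearest $25: Granite Arts $89,700; Lower Advocacy $138,800; Bellamy Mentoring $212,400. Sum = $440,900.
Sum already equals the total — no adjustment.

Granite Arts: $89,700 | Lower Advocacy: $138,800 | Bellamy Mentoring: $212,400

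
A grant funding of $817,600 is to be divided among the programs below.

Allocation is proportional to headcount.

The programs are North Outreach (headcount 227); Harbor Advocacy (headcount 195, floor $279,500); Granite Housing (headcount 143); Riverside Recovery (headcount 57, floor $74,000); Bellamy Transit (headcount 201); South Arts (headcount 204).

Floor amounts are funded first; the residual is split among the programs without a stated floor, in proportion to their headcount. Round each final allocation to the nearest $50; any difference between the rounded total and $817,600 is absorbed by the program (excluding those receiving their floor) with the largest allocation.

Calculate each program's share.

North Outreach: $135,950 · Harbor Advocacy: $279,500 · Granite Housing: $85,650 · Riverside Recovery: $74,000 · Bellamy Transit: $120,350 · South Arts: $122,150

Minimums first: Harbor Advocacy $279,500; Riverside Recovery $74,000. Remaining pool $464,100.
Remaining pool split over remaining headcount 775: North Outreach 135,936.39 → $135,950; Granite Housing 85,633.94 → $85,650; Bellamy Transit 120,366.58 → $120,350; South Arts 122,163.10 → $122,150.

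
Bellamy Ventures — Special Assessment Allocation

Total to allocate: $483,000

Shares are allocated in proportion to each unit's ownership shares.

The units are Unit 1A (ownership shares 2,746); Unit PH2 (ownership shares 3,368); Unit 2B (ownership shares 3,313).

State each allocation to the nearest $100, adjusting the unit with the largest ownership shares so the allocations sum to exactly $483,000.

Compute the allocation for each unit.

Unit 1A: $140,700; Unit PH2: $172,600; Unit 2B: $169,700

Total ownership shares = 2,746 + 3,368 + 3,313 = 9,427.
Proportional shares: Unit 1A 140,693.54; Unit PH2 172,562.21; Unit 2B 169,744.25.
At nearest $100: Unit 1A $140,700; Unit PH2 $172,600; Unit 2B $169,700. Sum = $483,000.
Sum already equals the total — no adjustment.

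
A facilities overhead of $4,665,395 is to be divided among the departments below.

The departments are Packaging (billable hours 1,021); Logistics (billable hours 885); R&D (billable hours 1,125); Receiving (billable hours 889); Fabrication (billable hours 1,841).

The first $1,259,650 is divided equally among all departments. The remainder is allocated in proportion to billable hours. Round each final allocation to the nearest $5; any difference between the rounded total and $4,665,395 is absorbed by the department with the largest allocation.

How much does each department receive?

$1,259,650 shared equally gives $251,930 per department.
Remainder $3,405,745 by billable hours (total 5,761): Packaging 603,587.16 → $603,585; Logistics 523,187.70 → $523,190; R&D 665,069.11 → $665,070; Receiving 525,552.39 → $525,550; Fabrication 1,088,348.65 → $1,088,350.
Totals: Packaging $251,930 + $603,585 = $855,515; Logistics $251,930 + $523,190 = $775,120; R&D $251,930 + $665,070 = $917,000; Receiving $251,930 + $525,550 = $777,480; Fabrication $251,930 + $1,088,350 = $1,340,280.

Packaging: $855,515; Logistics: $775,120; R&D: $917,000; Receiving: $777,480; Fabrication: $1,340,280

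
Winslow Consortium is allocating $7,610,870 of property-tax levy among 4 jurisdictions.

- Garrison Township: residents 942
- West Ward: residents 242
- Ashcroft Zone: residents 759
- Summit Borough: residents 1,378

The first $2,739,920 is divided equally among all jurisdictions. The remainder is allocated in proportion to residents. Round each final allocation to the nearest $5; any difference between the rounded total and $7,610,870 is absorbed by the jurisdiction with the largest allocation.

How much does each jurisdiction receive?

$2,739,920 shared equally gives $684,980 per jurisdiction.
Remainder $4,870,950 by residents (total 3,321): Garrison Township 1,381,642.55 → $1,381,645; West Ward 354,944.26 → $354,945; Ashcroft Zone 1,113,234.28 → $1,113,235; Summit Borough 2,021,128.91 → $2,021,130.
Rounding difference −$5 on remainder applied to Summit Borough.
Totals: Garrison Township $684,980 + $1,381,645 = $2,066,625; West Ward $684,980 + $354,945 = $1,039,925; Ashcroft Zone $684,980 + $1,113,235 = $1,798,215; Summit Borough $684,980 + $2,021,125 = $2,706,105.

Garrison Township: $2,066,625 · West Ward: $1,039,925 · Ashcroft Zone: $1,798,215 · Summit Borough: $2,706,105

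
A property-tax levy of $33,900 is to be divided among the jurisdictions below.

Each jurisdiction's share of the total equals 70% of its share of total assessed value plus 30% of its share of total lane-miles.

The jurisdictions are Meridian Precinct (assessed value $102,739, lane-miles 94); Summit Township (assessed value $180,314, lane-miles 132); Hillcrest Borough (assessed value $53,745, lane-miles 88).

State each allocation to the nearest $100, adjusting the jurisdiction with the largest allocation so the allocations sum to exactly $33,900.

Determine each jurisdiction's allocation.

Totals — assessed value 336,798, lane-miles 314.
Blended shares (70% assessed value + 30% lane-miles): Meridian Precinct 0.3033; Summit Township 0.5009; Hillcrest Borough 0.1958.
Proportional shares: Meridian Precinct 10,283.27; Summit Township 16,979.79; Hillcrest Borough 6,636.94.
Rounded to nearest $100: Meridian Precinct $10,300; Summit Township $17,000; Hillcrest Borough $6,600. Sum = $33,900.
Rounded total matches; no reconciliation needed.

Meridian Precinct: $10,300 | Summit Township: $17,000 | Hillcrest Borough: $6,600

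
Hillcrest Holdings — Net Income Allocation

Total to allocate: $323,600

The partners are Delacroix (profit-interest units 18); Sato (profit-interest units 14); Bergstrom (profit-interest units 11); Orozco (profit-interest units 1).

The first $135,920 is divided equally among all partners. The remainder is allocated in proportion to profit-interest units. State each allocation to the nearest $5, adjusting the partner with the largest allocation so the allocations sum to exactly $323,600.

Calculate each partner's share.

Delacroix: $110,760 · Sato: $93,695 · Bergstrom: $80,900 · Orozco: $38,245

Equal tier: $135,920 ÷ 4 = $33,980 apiece.
Remainder $187,680 by profit-interest units (total 44): Delacroix 76,778.18 → $76,780; Sato 59,716.36 → $59,715; Bergstrom 46,920.00 → $46,920; Orozco 4,265.45 → $4,265.
Totals: Delacroix $33,980 + $76,780 = $110,760; Sato $33,980 + $59,715 = $93,695; Bergstrom $33,980 + $46,920 = $80,900; Orozco $33,980 + $4,265 = $38,245.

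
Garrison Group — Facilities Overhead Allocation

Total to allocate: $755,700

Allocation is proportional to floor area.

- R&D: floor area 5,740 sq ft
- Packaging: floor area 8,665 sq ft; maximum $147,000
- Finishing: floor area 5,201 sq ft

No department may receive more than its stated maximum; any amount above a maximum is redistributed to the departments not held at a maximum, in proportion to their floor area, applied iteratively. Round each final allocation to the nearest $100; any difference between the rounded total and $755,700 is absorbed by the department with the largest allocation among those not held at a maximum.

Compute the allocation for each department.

R&D: $319,300; Packaging: $147,000; Finishing: $289,400

Total floor area = 19,606.
Proportional shares (ignoring caps): R&D 221,244.41; Packaging 333,986.56; Finishing 200,469.02.
Capped: Packaging ($147,000); balance $608,700 reallocated over remaining floor area 10,941.
Remaining shares: R&D 319,343.57 → $319,300; Finishing 289,356.43 → $289,400.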